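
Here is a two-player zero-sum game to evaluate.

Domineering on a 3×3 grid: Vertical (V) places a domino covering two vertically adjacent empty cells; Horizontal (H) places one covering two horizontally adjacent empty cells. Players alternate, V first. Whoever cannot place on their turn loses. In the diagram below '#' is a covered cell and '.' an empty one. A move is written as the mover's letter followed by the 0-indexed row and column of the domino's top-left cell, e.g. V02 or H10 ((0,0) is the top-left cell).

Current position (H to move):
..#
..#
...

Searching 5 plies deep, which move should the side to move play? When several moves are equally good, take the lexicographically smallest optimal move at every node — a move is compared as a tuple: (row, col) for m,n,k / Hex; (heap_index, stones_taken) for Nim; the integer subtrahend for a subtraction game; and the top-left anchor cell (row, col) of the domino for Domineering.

H's best at [..#/..#/...]: H10

[..#/..#/...] H move#1: H00:-1/###/..#/..., H10:+1/..#/###/...*, H20:-1/..#/..#/##., H21:-1/..#/..#/.##
[..#/###/...] end (terminal -1, V#2); searched ..#/..#/... to 5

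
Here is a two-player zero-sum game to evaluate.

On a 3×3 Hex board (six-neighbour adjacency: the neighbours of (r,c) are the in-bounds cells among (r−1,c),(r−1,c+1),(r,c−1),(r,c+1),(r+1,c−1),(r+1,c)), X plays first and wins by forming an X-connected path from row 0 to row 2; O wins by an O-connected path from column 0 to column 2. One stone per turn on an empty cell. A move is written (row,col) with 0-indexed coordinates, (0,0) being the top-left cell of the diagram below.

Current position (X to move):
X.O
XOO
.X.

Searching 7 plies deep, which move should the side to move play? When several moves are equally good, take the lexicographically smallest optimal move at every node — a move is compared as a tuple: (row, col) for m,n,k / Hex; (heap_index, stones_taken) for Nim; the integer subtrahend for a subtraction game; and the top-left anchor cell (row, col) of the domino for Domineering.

X's best at [X.O/XOO/.X.]: (2,0)

p1 X@[X.O/XOO/.X.]: (0,1)[XXO/XOO/.X.]-1 (2,0)[X.O/XOO/XX.]+1* (2,2)[X.O/XOO/.XX]-1
p2 O@[X.O/XOO/XX.] terminal -1; root [X.O/XOO/.X.] d7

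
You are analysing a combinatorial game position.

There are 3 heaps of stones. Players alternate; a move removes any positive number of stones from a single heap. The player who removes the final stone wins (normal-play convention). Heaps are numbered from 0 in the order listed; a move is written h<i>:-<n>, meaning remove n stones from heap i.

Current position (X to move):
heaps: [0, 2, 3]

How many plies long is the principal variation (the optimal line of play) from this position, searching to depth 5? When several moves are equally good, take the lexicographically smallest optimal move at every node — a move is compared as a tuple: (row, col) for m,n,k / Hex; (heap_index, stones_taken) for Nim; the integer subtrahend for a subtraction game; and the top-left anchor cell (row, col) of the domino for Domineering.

ply 1, X at (0,2,3) | h1:-1=-1→(0,1,3); h1:-2=-1→(0,0,3); h2:-1=+1→(0,2,2)*; h2:-2=-1→(0,2,1); h2:-3=-1→(0,2,0)
ply 2, O at (0,2,2) | h1:-1=-1→(0,1,2)*; h1:-2=-1→(0,0,2); h2:-1=-1→(0,2,1); h2:-2=-1→(0,2,0)
ply 3, X at (0,1,2) | h1:-1=-1→(0,0,2); h2:-1=+1→(0,1,1)*; h2:-2=-1→(0,1,0)
ply 4, O at (0,1,1) | h1:-1=-1→(0,0,1)*; h2:-1=-1→(0,1,0)
ply 5, X at (0,0,1) | h2:-1=+1→(0,0,0)*
ply 6: (0,0,0) is terminal -1 (O); from (0,2,3) depth 5

PV length from [(0,2,3)]: 5 plies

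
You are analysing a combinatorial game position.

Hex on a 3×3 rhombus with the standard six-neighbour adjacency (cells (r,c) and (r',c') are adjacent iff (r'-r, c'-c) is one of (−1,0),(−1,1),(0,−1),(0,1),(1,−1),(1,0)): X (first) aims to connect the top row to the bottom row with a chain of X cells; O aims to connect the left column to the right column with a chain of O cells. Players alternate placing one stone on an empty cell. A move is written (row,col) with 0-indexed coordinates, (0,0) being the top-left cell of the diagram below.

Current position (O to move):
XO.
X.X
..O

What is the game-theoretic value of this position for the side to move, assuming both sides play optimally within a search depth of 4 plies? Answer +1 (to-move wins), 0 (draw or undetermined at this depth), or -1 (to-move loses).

[XO./X.X/..O] O move#1: (0,2):-1/XOO/X.X/..O*, (1,1):-1/XO./XOX/..O, (2,0):-1/XO./X.X/O.O, (2,1):-1/XO./X.X/.OO
[XOO/X.X/..O] X move#2: (1,1):+1/XOO/XXX/..O*, (2,0):+1/XOO/X.X/X.O, (2,1):+1/XOO/X.X/.XO
[XOO/XXX/..O] O move#3: (2,0):-1/XOO/XXX/O.O*, (2,1):-1/XOO/XXX/.OO
[XOO/XXX/O.O] X move#4: (2,1):+1/XOO/XXX/OXO*
[XOO/XXX/OXO] end (terminal -1, O#5); searched XO./X.X/..O to 4

value(XO./X.X/..O, O) = -1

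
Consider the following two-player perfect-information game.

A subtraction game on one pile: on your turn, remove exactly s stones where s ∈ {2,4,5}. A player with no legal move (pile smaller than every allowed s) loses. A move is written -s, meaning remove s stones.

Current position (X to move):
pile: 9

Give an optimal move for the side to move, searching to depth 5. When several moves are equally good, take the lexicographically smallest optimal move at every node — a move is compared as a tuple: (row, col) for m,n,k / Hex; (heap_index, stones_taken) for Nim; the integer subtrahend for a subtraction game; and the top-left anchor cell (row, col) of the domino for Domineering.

ply 1, X at 9 | -2=+1→7*; -4=-1→5; -5=-1→4
ply 2, O at 7 | -2=-1→5*; -4=-1→3; -5=-1→2
ply 3, X at 5 | -2=-1→3; -4=+1→1*; -5=+1→0
ply 4: 1 is terminal -1 (O); from 9 depth 5

X's best at [9]: -2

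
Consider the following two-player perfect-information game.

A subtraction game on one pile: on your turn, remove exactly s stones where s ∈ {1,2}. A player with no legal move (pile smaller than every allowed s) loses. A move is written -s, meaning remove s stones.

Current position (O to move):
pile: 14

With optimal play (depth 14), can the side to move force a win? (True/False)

O winning at [14]: True

[14] O move#1: -1:-1/13, -2:+1/12*
[12] X move#2: -1:-1/11*, -2:-1/10
[11] O move#3: -1:-1/10, -2:+1/9*
[9] X move#4: -1:-1/8*, -2:-1/7
[8] O move#5: -1:-1/7, -2:+1/6*
[6] X move#6: -1:-1/5*, -2:-1/4
[5] O move#7: -1:-1/4, -2:+1/3*
[3] X move#8: -1:-1/2*, -2:-1/1
[2] O move#9: -1:-1/1, -2:+1/0*
[0] end (terminal -1, X#10); searched 14 to 14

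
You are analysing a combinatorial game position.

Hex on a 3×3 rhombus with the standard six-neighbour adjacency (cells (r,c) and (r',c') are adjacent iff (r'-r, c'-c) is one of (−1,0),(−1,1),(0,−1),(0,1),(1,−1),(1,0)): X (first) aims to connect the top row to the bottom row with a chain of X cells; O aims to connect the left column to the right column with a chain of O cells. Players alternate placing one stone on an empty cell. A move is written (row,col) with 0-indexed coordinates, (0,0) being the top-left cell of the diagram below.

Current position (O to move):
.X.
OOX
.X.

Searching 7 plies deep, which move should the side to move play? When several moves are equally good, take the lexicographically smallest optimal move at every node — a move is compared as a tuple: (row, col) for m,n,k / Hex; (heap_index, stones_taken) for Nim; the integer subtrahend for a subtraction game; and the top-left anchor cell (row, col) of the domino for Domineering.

O's best at [.X./OOX/.X.]: (0,2)

ply 1, O at .X./OOX/.X. | (0,0)=-1→OX./OOX/.X.; (0,2)=+1→.XO/OOX/.X.*; (2,0)=-1→.X./OOX/OX.; (2,2)=-1→.X./OOX/.XO
ply 2: .XO/OOX/.X. is terminal -1 (X); from .X./OOX/.X. depth 7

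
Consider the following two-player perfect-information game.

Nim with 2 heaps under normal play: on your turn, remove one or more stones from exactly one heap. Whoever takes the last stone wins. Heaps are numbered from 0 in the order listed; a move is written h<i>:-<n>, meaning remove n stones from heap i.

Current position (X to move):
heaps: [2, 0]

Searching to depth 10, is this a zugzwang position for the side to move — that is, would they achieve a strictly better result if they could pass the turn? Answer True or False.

p1 X@[(2,0)]: h0:-1[(1,0)]-1 h0:-2[(0,0)]+1*
p2 O@[(0,0)] terminal -1; root [(2,0)] d10
if X skipped the turn, O would face:
~ p1 O@[(2,0)]: h0:-1[(1,0)]-1 h0:-2[(0,0)]+1*
~ p2 X@[(0,0)] terminal -1; root [(2,0)] d10
compare (X): move=+1 vs pass=-1

zugzwang((2,0), X) = False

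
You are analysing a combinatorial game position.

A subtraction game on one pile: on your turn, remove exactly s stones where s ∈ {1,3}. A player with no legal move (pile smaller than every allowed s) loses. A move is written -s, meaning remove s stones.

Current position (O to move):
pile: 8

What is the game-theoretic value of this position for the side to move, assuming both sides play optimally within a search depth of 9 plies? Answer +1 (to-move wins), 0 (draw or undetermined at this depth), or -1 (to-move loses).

value(8, O) = -1

p1 O@[8]: -1[7]-1* -3[5]-1
p2 X@[7]: -1[6]+1* -3[4]+1
p3 O@[6]: -1[5]-1* -3[3]-1
p4 X@[5]: -1[4]+1* -3[2]+1
p5 O@[4]: -1[3]-1* -3[1]-1
p6 X@[3]: -1[2]+1* -3[0]+1
p7 O@[2]: -1[1]-1*
p8 X@[1]: -1[0]+1*
p9 O@[0] terminal -1; root [8] d9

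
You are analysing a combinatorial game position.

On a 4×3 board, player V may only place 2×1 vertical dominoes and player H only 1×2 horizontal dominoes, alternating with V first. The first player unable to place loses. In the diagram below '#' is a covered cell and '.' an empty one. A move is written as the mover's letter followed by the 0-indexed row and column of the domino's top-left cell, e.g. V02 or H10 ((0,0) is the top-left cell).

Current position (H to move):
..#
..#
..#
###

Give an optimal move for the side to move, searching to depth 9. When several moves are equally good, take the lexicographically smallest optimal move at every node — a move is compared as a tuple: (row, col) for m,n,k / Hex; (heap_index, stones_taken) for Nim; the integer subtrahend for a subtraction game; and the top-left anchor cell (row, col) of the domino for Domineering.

H's best at [..#/..#/..#/###]: H10

p1 H@[..#/..#/..#/###]: H00[###/..#/..#/###]-1 H10[..#/###/..#/###]+1* H20[..#/..#/###/###]-1
p2 V@[..#/###/..#/###] terminal -1; root [..#/..#/..#/###] d9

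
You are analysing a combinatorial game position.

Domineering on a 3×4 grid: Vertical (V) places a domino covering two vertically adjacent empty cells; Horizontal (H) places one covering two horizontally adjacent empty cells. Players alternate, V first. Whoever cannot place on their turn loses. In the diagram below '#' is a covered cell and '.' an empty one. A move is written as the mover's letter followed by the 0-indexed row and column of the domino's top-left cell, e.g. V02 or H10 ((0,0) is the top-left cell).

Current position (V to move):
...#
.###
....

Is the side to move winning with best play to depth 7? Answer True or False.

V winning at [...#/.###/....]: False

p1 V@[...#/.###/....]: V00[#..#/####/....]-1* V10[...#/####/#...]-1
p2 H@[#..#/####/....]: H01[####/####/....]+1* H20[#..#/####/##..]+1 H21[#..#/####/.##.]+1 H22[#..#/####/..##]+1
p3 V@[####/####/....] terminal -1; root [...#/.###/....] d7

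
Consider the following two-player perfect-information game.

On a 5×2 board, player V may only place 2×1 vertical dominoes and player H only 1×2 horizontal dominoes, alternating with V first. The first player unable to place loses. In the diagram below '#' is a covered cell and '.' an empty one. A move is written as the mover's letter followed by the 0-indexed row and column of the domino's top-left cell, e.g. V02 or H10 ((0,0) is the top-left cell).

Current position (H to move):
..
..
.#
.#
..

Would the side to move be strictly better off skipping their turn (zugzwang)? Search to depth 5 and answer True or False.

zugzwang(../../.#/.#/.., H) = False

p1 H@[../../.#/.#/..]: H00[##/../.#/.#/..]+1* H10[../##/.#/.#/..]+1 H40[../../.#/.#/##]-1
p2 V@[##/../.#/.#/..]: V10[##/#./##/.#/..]-1* V20[##/../##/##/..]-1 V30[##/../.#/##/#.]-1
p3 H@[##/#./##/.#/..]: H40[##/#./##/.#/##]+1*
p4 V@[##/#./##/.#/##] terminal -1; root [../../.#/.#/..] d5
pass branch (V moves first from the same position):
  | p1 V@[../../.#/.#/..]: V00[#./#./.#/.#/..]+1* V01[.#/.#/.#/.#/..]+1 V10[../#./##/.#/..]+1 V20[../../##/##/..]-1 V30[../../.#/##/#.]-1
  | p2 H@[#./#./.#/.#/..]: H40[#./#./.#/.#/##]-1*
  | p3 V@[#./#./.#/.#/##]: V01[##/##/.#/.#/##]+1* V20[#./#./##/##/##]+1
  | p4 H@[##/##/.#/.#/##] terminal -1; root [../../.#/.#/..] d5
H moving scores +1; H passing scores -1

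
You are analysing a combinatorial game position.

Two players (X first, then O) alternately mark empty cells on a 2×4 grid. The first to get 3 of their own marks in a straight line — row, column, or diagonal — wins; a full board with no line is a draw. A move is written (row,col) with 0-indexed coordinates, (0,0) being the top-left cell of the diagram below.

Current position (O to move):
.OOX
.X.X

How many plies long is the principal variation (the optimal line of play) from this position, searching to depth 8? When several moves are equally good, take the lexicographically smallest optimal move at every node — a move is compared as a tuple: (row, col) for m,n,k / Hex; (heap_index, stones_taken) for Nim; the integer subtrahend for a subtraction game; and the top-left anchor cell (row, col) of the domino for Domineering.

PV length from [.OOX/.X.X]: 1 ply

ply 1, O at .OOX/.X.X | (0,0)=+1→OOOX/.X.X*; (1,0)=-1→.OOX/OX.X; (1,2)=+0→.OOX/.XOX
ply 2: OOOX/.X.X is terminal -1 (X); from .OOX/.X.X depth 8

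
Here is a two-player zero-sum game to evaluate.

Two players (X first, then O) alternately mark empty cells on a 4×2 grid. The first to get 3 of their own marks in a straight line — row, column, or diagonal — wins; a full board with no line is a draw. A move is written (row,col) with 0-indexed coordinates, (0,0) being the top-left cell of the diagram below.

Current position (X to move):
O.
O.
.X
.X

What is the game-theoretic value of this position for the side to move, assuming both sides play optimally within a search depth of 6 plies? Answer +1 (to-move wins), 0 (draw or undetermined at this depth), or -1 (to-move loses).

[O./O./.X/.X] X move#1: (0,1):-1/OX/O./.X/.X, (1,1):+1/O./OX/.X/.X*, (2,0):+0/O./O./XX/.X, (3,0):-1/O./O./.X/XX
[O./OX/.X/.X] end (terminal -1, O#2); searched O./O./.X/.X to 6

value(O./O./.X/.X, X) = +1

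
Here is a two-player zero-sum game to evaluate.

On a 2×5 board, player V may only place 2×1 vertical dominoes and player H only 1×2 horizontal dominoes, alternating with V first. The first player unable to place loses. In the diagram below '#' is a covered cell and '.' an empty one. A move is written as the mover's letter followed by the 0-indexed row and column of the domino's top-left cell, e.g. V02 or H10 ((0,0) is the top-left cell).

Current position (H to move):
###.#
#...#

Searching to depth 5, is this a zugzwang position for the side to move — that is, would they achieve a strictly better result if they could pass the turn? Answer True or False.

ply 1, H at ###.#/#...# | H11=-1→###.#/###.#; H12=+1→###.#/#.###*
ply 2: ###.#/#.### is terminal -1 (V); from ###.#/#...# depth 5
suppose H passes — search the same position with V to move:
pass> ply 1, V at ###.#/#...# | V03=-1→#####/#..##*
pass> ply 2, H at #####/#..## | H11=+1→#####/#####*
pass> ply 3: #####/##### is terminal -1 (V); from ###.#/#...# depth 5
for H: play +1, pass +1

zugzwang(###.#/#...#, H) = False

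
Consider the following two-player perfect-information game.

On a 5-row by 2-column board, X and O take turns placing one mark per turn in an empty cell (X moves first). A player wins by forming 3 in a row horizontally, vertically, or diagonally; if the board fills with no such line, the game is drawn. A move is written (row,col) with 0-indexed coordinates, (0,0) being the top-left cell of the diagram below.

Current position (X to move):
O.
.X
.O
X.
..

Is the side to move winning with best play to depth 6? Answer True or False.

ply 1, X at O./.X/.O/X./.. | (0,1)=+0→OX/.X/.O/X./..; (1,0)=+0→O./XX/.O/X./..; (2,0)=+1→O./.X/XO/X./..*; (3,1)=+0→O./.X/.O/XX/..; (4,0)=+0→O./.X/.O/X./X.; (4,1)=+0→O./.X/.O/X./.X
ply 2, O at O./.X/XO/X./.. | (0,1)=-1→OO/.X/XO/X./..*; (1,0)=-1→O./OX/XO/X./..; (3,1)=-1→O./.X/XO/XO/..; (4,0)=-1→O./.X/XO/X./O.; (4,1)=-1→O./.X/XO/X./.O
ply 3, X at OO/.X/XO/X./.. | (1,0)=+1→OO/XX/XO/X./..*; (3,1)=+1→OO/.X/XO/XX/..; (4,0)=+1→OO/.X/XO/X./X.; (4,1)=+1→OO/.X/XO/X./.X
ply 4: OO/XX/XO/X./.. is terminal -1 (O); from O./.X/.O/X./.. depth 6

X winning at [O./.X/.O/X./..]: True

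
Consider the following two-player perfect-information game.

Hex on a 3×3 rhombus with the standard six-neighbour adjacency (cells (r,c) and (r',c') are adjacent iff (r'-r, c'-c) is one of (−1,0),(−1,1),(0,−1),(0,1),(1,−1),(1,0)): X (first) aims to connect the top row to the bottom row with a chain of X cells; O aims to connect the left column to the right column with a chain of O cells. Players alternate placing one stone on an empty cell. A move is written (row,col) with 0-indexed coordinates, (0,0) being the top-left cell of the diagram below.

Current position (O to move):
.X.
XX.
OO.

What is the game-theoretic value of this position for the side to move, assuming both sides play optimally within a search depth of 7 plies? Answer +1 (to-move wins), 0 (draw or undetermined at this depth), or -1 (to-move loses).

value(.X./XX./OO., O) = +1

ply 1, O at .X./XX./OO. | (0,0)=+1→OX./XX./OO.*; (0,2)=+1→.XO/XX./OO.; (1,2)=+1→.X./XXO/OO.; (2,2)=+1→.X./XX./OOO
ply 2, X at OX./XX./OO. | (0,2)=-1→OXX/XX./OO.*; (1,2)=-1→OX./XXX/OO.; (2,2)=-1→OX./XX./OOX
ply 3, O at OXX/XX./OO. | (1,2)=+1→OXX/XXO/OO.*; (2,2)=+1→OXX/XX./OOO
ply 4: OXX/XXO/OO. is terminal -1 (X); from .X./XX./OO. depth 7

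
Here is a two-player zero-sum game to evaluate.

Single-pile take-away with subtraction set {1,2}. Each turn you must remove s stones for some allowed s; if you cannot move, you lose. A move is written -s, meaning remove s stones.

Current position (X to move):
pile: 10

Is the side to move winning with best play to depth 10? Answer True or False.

X winning at [10]: True

[10] X move#1: -1:+1/9*, -2:-1/8
[9] O move#2: -1:-1/8*, -2:-1/7
[8] X move#3: -1:-1/7, -2:+1/6*
[6] O move#4: -1:-1/5*, -2:-1/4
[5] X move#5: -1:-1/4, -2:+1/3*
[3] O move#6: -1:-1/2*, -2:-1/1
[2] X move#7: -1:-1/1, -2:+1/0*
[0] end (terminal -1, O#8); searched 10 to 10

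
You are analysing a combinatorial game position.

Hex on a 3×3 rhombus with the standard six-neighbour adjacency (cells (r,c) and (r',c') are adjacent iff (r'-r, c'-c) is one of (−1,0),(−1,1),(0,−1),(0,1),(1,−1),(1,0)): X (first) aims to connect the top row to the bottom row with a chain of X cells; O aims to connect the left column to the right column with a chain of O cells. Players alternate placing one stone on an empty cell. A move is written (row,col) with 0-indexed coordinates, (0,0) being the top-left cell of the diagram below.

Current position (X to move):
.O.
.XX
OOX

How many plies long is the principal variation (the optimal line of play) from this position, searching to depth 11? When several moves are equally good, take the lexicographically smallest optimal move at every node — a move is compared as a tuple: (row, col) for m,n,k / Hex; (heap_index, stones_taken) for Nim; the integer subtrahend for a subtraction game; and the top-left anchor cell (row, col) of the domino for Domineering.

PV length from [.O./.XX/OOX]: 3 plies

ply 1, X at .O./.XX/OOX | (0,0)=+1→XO./.XX/OOX*; (0,2)=+1→.OX/.XX/OOX; (1,0)=+1→.O./XXX/OOX
ply 2, O at XO./.XX/OOX | (0,2)=-1→XOO/.XX/OOX*; (1,0)=-1→XO./OXX/OOX
ply 3, X at XOO/.XX/OOX | (1,0)=+1→XOO/XXX/OOX*
ply 4: XOO/XXX/OOX is terminal -1 (O); from .O./.XX/OOX depth 11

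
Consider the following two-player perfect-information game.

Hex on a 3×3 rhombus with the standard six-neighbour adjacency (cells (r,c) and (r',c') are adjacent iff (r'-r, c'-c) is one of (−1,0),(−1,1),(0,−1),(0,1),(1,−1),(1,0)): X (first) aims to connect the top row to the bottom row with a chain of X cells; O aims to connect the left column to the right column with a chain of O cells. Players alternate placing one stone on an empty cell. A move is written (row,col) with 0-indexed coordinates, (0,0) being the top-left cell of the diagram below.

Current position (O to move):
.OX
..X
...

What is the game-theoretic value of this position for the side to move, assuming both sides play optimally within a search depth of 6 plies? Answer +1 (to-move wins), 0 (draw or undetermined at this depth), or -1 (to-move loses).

ply 1, O at .OX/..X/... | (0,0)=-1→OOX/..X/...*; (1,0)=-1→.OX/O.X/...; (1,1)=-1→.OX/.OX/...; (2,0)=-1→.OX/..X/O..; (2,1)=-1→.OX/..X/.O.; (2,2)=-1→.OX/..X/..O
ply 2, X at OOX/..X/... | (1,0)=+1→OOX/X.X/...*; (1,1)=+1→OOX/.XX/...; (2,0)=+1→OOX/..X/X..; (2,1)=+1→OOX/..X/.X.; (2,2)=+1→OOX/..X/..X
ply 3, O at OOX/X.X/... | (1,1)=-1→OOX/XOX/...*; (2,0)=-1→OOX/X.X/O..; (2,1)=-1→OOX/X.X/.O.; (2,2)=-1→OOX/X.X/..O
ply 4, X at OOX/XOX/... | (2,0)=+1→OOX/XOX/X..*; (2,1)=+1→OOX/XOX/.X.; (2,2)=+1→OOX/XOX/..X
ply 5, O at OOX/XOX/X.. | (2,1)=-1→OOX/XOX/XO.*; (2,2)=-1→OOX/XOX/X.O
ply 6, X at OOX/XOX/XO. | (2,2)=+1→OOX/XOX/XOX*
ply 7: OOX/XOX/XOX is terminal -1 (O); from .OX/..X/... depth 6

value(.OX/..X/..., O) = -1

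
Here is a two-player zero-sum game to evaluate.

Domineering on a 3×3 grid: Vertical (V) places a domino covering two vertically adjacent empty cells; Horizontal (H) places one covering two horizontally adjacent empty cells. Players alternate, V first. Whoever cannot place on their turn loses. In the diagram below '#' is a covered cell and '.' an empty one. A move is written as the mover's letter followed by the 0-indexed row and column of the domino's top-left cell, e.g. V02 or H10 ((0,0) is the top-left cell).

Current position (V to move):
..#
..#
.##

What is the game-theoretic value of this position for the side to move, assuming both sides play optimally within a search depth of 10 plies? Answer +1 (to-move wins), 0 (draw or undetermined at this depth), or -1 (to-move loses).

p1 V@[..#/..#/.##]: V00[#.#/#.#/.##]+1* V01[.##/.##/.##]+1 V10[..#/#.#/###]-1
p2 H@[#.#/#.#/.##] terminal -1; root [..#/..#/.##] d10

value(..#/..#/.##, V) = +1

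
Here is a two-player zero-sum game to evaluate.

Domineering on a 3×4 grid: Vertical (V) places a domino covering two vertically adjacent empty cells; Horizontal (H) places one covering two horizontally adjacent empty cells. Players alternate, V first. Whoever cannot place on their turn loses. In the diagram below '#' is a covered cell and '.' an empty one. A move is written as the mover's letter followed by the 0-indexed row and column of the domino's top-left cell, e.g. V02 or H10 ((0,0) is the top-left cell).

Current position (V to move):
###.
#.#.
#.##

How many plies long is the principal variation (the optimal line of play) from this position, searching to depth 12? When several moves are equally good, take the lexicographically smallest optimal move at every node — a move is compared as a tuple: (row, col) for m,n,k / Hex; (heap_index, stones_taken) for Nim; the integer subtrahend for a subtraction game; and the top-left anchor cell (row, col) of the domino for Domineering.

[###./#.#./#.##] V move#1: V03:+1/####/#.##/#.##*, V11:+1/###./###./####
[####/#.##/#.##] end (terminal -1, H#2); searched ###./#.#./#.## to 12

PV length from [###./#.#./#.##]: 1 ply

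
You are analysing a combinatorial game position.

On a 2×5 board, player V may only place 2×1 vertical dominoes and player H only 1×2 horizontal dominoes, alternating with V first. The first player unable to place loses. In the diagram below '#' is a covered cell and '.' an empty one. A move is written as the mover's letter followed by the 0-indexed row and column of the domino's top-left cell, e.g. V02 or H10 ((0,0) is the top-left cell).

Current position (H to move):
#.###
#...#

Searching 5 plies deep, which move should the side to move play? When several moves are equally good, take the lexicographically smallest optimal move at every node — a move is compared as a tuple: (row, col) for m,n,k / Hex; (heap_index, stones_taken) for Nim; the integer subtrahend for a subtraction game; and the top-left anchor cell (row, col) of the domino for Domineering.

H's best at [#.###/#...#]: H11

[#.###/#...#] H move#1: H11:+1/#.###/###.#*, H12:-1/#.###/#.###
[#.###/###.#] end (terminal -1, V#2); searched #.###/#...# to 5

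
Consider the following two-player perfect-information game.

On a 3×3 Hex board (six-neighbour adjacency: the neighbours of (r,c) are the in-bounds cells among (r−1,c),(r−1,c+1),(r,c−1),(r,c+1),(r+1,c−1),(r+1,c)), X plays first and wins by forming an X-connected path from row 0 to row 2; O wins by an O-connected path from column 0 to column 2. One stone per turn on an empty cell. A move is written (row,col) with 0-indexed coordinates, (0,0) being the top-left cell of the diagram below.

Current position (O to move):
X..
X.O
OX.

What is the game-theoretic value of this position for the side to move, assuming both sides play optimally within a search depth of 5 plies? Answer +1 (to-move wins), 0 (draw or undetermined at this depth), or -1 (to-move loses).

ply 1, O at X../X.O/OX. | (0,1)=-1→XO./X.O/OX.; (0,2)=-1→X.O/X.O/OX.; (1,1)=+1→X../XOO/OX.*; (2,2)=-1→X../X.O/OXO
ply 2: X../XOO/OX. is terminal -1 (X); from X../X.O/OX. depth 5

value(X../X.O/OX., O) = +1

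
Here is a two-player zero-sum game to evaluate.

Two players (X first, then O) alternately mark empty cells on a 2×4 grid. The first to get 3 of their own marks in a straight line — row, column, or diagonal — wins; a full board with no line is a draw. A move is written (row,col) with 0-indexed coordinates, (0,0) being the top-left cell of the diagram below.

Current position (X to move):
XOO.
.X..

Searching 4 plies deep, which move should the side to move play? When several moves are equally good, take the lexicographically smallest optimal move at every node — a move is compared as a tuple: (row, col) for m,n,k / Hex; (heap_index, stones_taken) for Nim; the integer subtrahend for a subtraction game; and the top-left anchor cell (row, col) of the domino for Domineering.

X's best at [XOO./.X..]: (0,3)

ply 1, X at XOO./.X.. | (0,3)=+0→XOOX/.X..*; (1,0)=-1→XOO./XX..; (1,2)=-1→XOO./.XX.; (1,3)=-1→XOO./.X.X
ply 2, O at XOOX/.X.. | (1,0)=+0→XOOX/OX..*; (1,2)=+0→XOOX/.XO.; (1,3)=+0→XOOX/.X.O
ply 3, X at XOOX/OX.. | (1,2)=+0→XOOX/OXX.*; (1,3)=+0→XOOX/OX.X
ply 4, O at XOOX/OXX. | (1,3)=+0→XOOX/OXXO*
ply 5: XOOX/OXXO is terminal +0 (X); from XOO./.X.. depth 4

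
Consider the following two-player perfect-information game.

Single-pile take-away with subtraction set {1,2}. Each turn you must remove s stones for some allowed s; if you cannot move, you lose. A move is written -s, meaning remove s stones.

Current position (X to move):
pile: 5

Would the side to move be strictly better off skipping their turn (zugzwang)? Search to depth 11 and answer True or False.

zugzwang(5, X) = False

ply 1, X at 5 | -1=-1→4; -2=+1→3*
ply 2, O at 3 | -1=-1→2*; -2=-1→1
ply 3, X at 2 | -1=-1→1; -2=+1→0*
ply 4: 0 is terminal -1 (O); from 5 depth 11
pass branch (O moves first from the same position):
  | ply 1, O at 5 | -1=-1→4; -2=+1→3*
  | ply 2, X at 3 | -1=-1→2*; -2=-1→1
  | ply 3, O at 2 | -1=-1→1; -2=+1→0*
  | ply 4: 0 is terminal -1 (X); from 5 depth 11
X moving scores +1; X passing scores -1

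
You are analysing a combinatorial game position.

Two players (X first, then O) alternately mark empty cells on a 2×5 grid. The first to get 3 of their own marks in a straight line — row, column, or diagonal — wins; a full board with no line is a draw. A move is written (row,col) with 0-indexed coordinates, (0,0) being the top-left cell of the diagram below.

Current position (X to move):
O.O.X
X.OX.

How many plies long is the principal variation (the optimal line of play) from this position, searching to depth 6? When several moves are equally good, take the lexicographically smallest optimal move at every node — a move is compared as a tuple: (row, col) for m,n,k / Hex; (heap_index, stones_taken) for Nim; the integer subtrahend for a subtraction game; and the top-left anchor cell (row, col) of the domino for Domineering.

ply 1, X at O.O.X/X.OX. | (0,1)=+0→OXO.X/X.OX.*; (0,3)=-1→O.OXX/X.OX.; (1,1)=-1→O.O.X/XXOX.; (1,4)=-1→O.O.X/X.OXX
ply 2, O at OXO.X/X.OX. | (0,3)=+0→OXOOX/X.OX.*; (1,1)=+0→OXO.X/XOOX.; (1,4)=+0→OXO.X/X.OXO
ply 3, X at OXOOX/X.OX. | (1,1)=+0→OXOOX/XXOX.*; (1,4)=+0→OXOOX/X.OXX
ply 4, O at OXOOX/XXOX. | (1,4)=+0→OXOOX/XXOXO*
ply 5: OXOOX/XXOXO is terminal +0 (X); from O.O.X/X.OX. depth 6

PV length from [O.O.X/X.OX.]: 4 plies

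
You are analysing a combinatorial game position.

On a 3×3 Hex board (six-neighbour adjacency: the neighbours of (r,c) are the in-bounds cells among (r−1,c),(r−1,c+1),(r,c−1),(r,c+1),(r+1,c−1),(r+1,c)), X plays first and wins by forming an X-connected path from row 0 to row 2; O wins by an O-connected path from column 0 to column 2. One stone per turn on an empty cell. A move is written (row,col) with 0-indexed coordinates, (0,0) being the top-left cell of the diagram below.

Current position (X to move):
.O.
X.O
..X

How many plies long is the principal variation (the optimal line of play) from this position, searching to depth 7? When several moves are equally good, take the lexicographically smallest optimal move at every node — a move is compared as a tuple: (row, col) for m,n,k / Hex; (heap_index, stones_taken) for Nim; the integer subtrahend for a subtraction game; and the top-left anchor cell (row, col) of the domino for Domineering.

PV length from [.O./X.O/..X]: 5 plies

ply 1, X at .O./X.O/..X | (0,0)=-1→XO./X.O/..X; (0,2)=-1→.OX/X.O/..X; (1,1)=+1→.O./XXO/..X*; (2,0)=-1→.O./X.O/X.X; (2,1)=-1→.O./X.O/.XX
ply 2, O at .O./XXO/..X | (0,0)=-1→OO./XXO/..X*; (0,2)=-1→.OO/XXO/..X; (2,0)=-1→.O./XXO/O.X; (2,1)=-1→.O./XXO/.OX
ply 3, X at OO./XXO/..X | (0,2)=+1→OOX/XXO/..X*; (2,0)=-1→OO./XXO/X.X; (2,1)=-1→OO./XXO/.XX
ply 4, O at OOX/XXO/..X | (2,0)=-1→OOX/XXO/O.X*; (2,1)=-1→OOX/XXO/.OX
ply 5, X at OOX/XXO/O.X | (2,1)=+1→OOX/XXO/OXX*
ply 6: OOX/XXO/OXX is terminal -1 (O); from .O./X.O/..X depth 7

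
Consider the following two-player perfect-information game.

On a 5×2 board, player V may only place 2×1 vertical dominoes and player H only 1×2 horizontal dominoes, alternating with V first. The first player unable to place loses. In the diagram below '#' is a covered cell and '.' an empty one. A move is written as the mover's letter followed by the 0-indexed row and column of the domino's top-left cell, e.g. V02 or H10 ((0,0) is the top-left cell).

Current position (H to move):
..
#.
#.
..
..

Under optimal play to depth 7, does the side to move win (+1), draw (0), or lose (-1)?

value(../#./#./../.., H) = +1

p1 H@[../#./#./../..]: H00[##/#./#./../..]-1 H30[../#./#./##/..]+1* H40[../#./#./../##]+1
p2 V@[../#./#./##/..]: V01[.#/##/#./##/..]-1* V11[../##/##/##/..]-1
p3 H@[.#/##/#./##/..]: H40[.#/##/#./##/##]+1*
p4 V@[.#/##/#./##/##] terminal -1; root [../#./#./../..] d7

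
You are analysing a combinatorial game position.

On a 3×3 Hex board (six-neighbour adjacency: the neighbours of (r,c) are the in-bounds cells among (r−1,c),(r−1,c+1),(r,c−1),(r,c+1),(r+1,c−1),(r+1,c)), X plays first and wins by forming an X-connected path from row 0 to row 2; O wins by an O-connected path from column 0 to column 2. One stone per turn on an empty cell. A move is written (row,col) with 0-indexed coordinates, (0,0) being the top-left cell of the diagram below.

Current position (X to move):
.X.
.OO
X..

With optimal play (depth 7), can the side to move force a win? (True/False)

p1 X@[.X./.OO/X..]: (0,0)[XX./.OO/X..]-1 (0,2)[.XX/.OO/X..]-1 (1,0)[.X./XOO/X..]+1* (2,1)[.X./.OO/XX.]-1 (2,2)[.X./.OO/X.X]-1
p2 O@[.X./XOO/X..] terminal -1; root [.X./.OO/X..] d7

X winning at [.X./.OO/X..]: True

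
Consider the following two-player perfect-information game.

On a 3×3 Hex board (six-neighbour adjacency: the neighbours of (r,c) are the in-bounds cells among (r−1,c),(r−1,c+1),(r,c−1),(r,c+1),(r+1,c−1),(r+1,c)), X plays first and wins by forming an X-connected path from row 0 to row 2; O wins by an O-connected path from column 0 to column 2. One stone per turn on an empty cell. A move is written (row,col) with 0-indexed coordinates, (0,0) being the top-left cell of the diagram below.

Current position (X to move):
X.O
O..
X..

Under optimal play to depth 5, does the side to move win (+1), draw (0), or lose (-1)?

value(X.O/O../X.., X) = -1

[X.O/O../X..] X move#1: (0,1):-1/XXO/O../X..*, (1,1):-1/X.O/OX./X.., (1,2):-1/X.O/O.X/X.., (2,1):-1/X.O/O../XX., (2,2):-1/X.O/O../X.X
[XXO/O../X..] O move#2: (1,1):+1/XXO/OO./X..*, (1,2):-1/XXO/O.O/X.., (2,1):-1/XXO/O../XO., (2,2):-1/XXO/O../X.O
[XXO/OO./X..] end (terminal -1, X#3); searched X.O/O../X.. to 5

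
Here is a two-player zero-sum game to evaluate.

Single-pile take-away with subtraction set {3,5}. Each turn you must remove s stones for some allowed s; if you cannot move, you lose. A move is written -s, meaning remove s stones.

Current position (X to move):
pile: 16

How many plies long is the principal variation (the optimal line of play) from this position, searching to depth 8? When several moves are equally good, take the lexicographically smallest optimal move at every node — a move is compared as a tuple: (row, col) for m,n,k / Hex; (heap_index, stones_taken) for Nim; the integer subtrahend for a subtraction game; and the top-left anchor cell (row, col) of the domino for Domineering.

p1 X@[16]: -3[13]-1* -5[11]-1
p2 O@[13]: -3[10]+1* -5[8]+1
p3 X@[10]: -3[7]-1* -5[5]-1
p4 O@[7]: -3[4]-1 -5[2]+1*
p5 X@[2] terminal -1; root [16] d8

PV length from [16]: 4 plies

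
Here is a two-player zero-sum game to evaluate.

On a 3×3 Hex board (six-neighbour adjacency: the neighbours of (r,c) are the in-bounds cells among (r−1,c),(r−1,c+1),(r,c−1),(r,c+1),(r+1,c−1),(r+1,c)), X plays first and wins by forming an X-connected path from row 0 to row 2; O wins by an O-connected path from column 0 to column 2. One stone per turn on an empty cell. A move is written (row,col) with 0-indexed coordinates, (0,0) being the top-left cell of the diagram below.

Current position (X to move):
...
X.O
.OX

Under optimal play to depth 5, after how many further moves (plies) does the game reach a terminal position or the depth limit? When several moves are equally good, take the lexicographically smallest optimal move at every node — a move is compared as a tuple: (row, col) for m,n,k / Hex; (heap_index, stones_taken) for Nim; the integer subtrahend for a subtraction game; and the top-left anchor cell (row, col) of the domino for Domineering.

PV length from [.../X.O/.OX]: 3 plies

[.../X.O/.OX] X move#1: (0,0):-1/X../X.O/.OX, (0,1):-1/.X./X.O/.OX, (0,2):-1/..X/X.O/.OX, (1,1):-1/.../XXO/.OX, (2,0):+1/.../X.O/XOX*
[.../X.O/XOX] O move#2: (0,0):-1/O../X.O/XOX*, (0,1):-1/.O./X.O/XOX, (0,2):-1/..O/X.O/XOX, (1,1):-1/.../XOO/XOX
[O../X.O/XOX] X move#3: (0,1):+1/OX./X.O/XOX*, (0,2):+1/O.X/X.O/XOX, (1,1):+1/O../XXO/XOX
[OX./X.O/XOX] end (terminal -1, O#4); searched .../X.O/.OX to 5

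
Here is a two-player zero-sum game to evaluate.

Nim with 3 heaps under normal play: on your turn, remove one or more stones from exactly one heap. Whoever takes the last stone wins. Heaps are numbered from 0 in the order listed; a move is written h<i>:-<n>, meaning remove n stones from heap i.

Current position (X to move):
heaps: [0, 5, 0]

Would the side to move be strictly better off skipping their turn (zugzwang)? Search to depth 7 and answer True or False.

zugzwang((0,5,0), X) = False

p1 X@[(0,5,0)]: h1:-1[(0,4,0)]-1 h1:-2[(0,3,0)]-1 h1:-3[(0,2,0)]-1 h1:-4[(0,1,0)]-1 h1:-5[(0,0,0)]+1*
p2 O@[(0,0,0)] terminal -1; root [(0,5,0)] d7
suppose X passes — search the same position with O to move:
pass> p1 O@[(0,5,0)]: h1:-1[(0,4,0)]-1 h1:-2[(0,3,0)]-1 h1:-3[(0,2,0)]-1 h1:-4[(0,1,0)]-1 h1:-5[(0,0,0)]+1*
pass> p2 X@[(0,0,0)] terminal -1; root [(0,5,0)] d7
for X: play +1, pass -1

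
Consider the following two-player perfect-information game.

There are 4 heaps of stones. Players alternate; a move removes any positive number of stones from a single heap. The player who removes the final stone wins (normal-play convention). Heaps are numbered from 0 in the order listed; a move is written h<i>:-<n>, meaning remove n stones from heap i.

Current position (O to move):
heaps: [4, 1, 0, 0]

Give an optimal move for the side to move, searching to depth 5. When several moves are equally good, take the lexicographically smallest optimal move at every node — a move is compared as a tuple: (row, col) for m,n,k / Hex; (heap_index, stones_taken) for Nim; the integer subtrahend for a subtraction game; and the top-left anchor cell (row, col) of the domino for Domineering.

O's best at [(4,1,0,0)]: h0:-3

[(4,1,0,0)] O move#1: h0:-1:-1/(3,1,0,0), h0:-2:-1/(2,1,0,0), h0:-3:+1/(1,1,0,0)*, h0:-4:-1/(0,1,0,0), h1:-1:-1/(4,0,0,0)
[(1,1,0,0)] X move#2: h0:-1:-1/(0,1,0,0)*, h1:-1:-1/(1,0,0,0)
[(0,1,0,0)] O move#3: h1:-1:+1/(0,0,0,0)*
[(0,0,0,0)] end (terminal -1, X#4); searched (4,1,0,0) to 5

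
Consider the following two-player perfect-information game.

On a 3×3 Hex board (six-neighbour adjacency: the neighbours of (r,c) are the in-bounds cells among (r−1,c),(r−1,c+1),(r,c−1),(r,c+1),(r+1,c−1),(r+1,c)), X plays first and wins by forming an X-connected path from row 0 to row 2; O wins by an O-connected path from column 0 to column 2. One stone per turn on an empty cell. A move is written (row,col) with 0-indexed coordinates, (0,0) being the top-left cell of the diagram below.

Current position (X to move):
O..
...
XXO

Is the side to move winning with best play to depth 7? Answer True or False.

X winning at [O../.../XXO]: True

[O../.../XXO] X move#1: (0,1):+1/OX./.../XXO*, (0,2):+1/O.X/.../XXO, (1,0):+1/O../X../XXO, (1,1):+1/O../.X./XXO, (1,2):+1/O../..X/XXO
[OX./.../XXO] O move#2: (0,2):-1/OXO/.../XXO*, (1,0):-1/OX./O../XXO, (1,1):-1/OX./.O./XXO, (1,2):-1/OX./..O/XXO
[OXO/.../XXO] X move#3: (1,0):+1/OXO/X../XXO*, (1,1):+1/OXO/.X./XXO, (1,2):+1/OXO/..X/XXO
[OXO/X../XXO] end (terminal -1, O#4); searched O../.../XXO to 7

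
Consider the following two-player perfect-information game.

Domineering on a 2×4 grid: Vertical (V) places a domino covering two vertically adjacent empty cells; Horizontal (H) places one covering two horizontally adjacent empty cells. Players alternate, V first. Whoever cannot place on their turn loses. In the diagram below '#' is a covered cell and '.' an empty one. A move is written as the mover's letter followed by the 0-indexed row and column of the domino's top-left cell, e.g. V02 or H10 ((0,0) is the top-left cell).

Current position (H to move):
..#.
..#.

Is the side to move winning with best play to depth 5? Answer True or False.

H winning at [..#./..#.]: True

ply 1, H at ..#./..#. | H00=+1→###./..#.*; H10=+1→..#./###.
ply 2, V at ###./..#. | V03=-1→####/..##*
ply 3, H at ####/..## | H10=+1→####/####*
ply 4: ####/#### is terminal -1 (V); from ..#./..#. depth 5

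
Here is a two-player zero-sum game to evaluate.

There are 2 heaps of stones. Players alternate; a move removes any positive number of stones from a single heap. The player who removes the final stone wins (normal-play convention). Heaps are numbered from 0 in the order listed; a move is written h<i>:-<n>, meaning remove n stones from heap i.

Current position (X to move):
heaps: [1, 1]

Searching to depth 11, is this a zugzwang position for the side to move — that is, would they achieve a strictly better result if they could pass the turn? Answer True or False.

zugzwang((1,1), X) = True

[(1,1)] X move#1: h0:-1:-1/(0,1)*, h1:-1:-1/(1,0)
[(0,1)] O move#2: h1:-1:+1/(0,0)*
[(0,0)] end (terminal -1, X#3); searched (1,1) to 11
pass branch (O moves first from the same position):
  | [(1,1)] O move#1: h0:-1:-1/(0,1)*, h1:-1:-1/(1,0)
  | [(0,1)] X move#2: h1:-1:+1/(0,0)*
  | [(0,0)] end (terminal -1, O#3); searched (1,1) to 11
X moving scores -1; X passing scores +1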